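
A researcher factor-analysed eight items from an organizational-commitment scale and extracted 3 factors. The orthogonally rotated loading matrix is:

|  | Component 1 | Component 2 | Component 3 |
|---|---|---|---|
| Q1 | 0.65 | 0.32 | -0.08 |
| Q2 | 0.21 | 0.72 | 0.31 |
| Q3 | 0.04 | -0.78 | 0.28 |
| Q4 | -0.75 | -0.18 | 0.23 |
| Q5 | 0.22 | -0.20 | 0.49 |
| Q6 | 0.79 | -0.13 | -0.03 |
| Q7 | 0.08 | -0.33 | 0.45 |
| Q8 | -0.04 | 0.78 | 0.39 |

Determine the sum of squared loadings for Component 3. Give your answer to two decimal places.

SS loadings for Component 3 = (-0.08)² + 0.31² + 0.28² + 0.23² + 0.49² + (-0.03)² + 0.45² + 0.39² = 0.0064 + 0.0961 + 0.0784 + 0.0529 + 0.2401 + 0.0009 + 0.2025 + 0.1521 = 0.8294

0.83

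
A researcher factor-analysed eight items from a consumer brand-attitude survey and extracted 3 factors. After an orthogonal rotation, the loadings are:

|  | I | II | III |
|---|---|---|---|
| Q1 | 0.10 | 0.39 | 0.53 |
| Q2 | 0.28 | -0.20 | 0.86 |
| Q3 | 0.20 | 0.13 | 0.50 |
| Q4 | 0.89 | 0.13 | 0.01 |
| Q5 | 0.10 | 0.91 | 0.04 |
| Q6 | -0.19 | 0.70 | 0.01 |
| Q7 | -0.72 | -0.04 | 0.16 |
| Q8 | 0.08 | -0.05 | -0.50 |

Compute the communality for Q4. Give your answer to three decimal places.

h² = 0.89² + 0.13² + 0.01² = 0.7921 + 0.0169 + 0.0001 = 0.8091

0.809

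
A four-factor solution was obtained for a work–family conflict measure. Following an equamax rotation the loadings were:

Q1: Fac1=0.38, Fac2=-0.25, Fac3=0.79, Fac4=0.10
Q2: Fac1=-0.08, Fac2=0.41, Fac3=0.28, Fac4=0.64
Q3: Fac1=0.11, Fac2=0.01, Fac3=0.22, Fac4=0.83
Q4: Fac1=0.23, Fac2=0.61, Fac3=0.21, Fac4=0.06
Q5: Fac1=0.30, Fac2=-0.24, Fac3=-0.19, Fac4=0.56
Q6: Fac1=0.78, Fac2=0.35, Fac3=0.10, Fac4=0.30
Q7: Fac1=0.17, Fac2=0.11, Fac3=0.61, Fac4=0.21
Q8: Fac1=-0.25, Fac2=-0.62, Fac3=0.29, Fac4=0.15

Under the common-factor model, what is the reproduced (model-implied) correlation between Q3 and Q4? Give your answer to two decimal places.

r̂ = Σ λ_i·λ_j across factors = (0.11)(0.23) + (0.01)(0.61) + (0.22)(0.21) + (0.83)(0.06)
  = +0.0253 +0.0061 +0.0462 +0.0498 = 0.1274

0.13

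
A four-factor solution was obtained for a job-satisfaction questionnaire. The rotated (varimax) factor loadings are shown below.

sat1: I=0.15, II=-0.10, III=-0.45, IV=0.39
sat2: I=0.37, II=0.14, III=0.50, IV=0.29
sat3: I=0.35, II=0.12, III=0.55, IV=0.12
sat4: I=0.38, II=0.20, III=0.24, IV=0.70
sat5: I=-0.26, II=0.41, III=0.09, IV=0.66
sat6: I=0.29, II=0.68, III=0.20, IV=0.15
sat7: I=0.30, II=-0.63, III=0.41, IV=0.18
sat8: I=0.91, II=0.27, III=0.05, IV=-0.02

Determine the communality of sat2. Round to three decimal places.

0.491

h² = 0.37² + 0.14² + 0.50² + 0.29² = 0.1369 + 0.0196 + 0.2500 + 0.0841 = 0.4906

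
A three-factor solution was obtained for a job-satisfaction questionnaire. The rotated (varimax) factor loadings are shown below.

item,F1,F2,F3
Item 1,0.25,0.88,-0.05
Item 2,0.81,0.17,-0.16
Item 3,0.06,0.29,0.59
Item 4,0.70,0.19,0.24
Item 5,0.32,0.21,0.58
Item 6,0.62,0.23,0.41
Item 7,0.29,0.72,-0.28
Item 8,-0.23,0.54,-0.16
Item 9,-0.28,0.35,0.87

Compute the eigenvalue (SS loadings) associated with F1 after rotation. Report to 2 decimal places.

1.91

SS loadings for F1 = 0.25² + 0.81² + 0.06² + 0.70² + 0.32² + 0.62² + 0.29² + (-0.23)² + (-0.28)² = 0.0625 + 0.6561 + 0.0036 + 0.4900 + 0.1024 + 0.3844 + 0.0841 + 0.0529 + 0.0784 = 1.9144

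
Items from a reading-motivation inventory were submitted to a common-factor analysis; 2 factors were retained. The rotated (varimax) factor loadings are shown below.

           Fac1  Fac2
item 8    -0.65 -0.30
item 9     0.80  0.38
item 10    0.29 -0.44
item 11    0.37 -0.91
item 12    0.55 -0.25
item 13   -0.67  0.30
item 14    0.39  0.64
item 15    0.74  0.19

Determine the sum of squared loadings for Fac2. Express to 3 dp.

SS loadings for Fac2 = (-0.30)² + 0.38² + (-0.44)² + (-0.91)² + (-0.25)² + 0.30² + 0.64² + 0.19² = 0.0900 + 0.1444 + 0.1936 + 0.8281 + 0.0625 + 0.0900 + 0.4096 + 0.0361 = 1.8543

1.854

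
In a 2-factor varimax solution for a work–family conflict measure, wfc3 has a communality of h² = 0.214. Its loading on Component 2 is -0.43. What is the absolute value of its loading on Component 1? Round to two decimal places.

Under orthogonal rotation h² = Σλ², so λ_Component 1² = h² − (0.1849) = 0.214 − 0.1849 = 0.0291.
|λ| = √0.0291 = 0.1706.

0.17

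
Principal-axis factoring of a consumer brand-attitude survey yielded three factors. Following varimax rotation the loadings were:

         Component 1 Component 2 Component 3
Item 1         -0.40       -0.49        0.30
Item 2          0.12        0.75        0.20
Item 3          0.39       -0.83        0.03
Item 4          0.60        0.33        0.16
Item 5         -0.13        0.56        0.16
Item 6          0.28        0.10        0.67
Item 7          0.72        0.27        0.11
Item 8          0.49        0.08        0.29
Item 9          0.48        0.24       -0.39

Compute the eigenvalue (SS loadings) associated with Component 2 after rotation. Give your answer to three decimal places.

2.061

SS loadings for Component 2 = (-0.49)² + 0.75² + (-0.83)² + 0.33² + 0.56² + 0.10² + 0.27² + 0.08² + 0.24² = 0.2401 + 0.5625 + 0.6889 + 0.1089 + 0.3136 + 0.0100 + 0.0729 + 0.0064 + 0.0576 = 2.0609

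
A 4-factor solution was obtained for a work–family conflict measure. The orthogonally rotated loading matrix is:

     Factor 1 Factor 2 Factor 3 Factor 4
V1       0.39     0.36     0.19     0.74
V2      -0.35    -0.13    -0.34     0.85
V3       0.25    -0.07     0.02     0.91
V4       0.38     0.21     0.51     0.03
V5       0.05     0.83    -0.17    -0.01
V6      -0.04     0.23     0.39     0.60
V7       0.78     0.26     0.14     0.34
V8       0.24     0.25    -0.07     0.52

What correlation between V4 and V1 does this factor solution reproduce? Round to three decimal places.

r̂ = Σ λ_i·λ_j across factors = (0.38)(0.39) + (0.21)(0.36) + (0.51)(0.19) + (0.03)(0.74)
  = +0.1482 +0.0756 +0.0969 +0.0222 = 0.3429

0.343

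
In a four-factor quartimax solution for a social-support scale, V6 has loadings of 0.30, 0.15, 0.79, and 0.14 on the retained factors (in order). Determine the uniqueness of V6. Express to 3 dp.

0.244

h² = 0.30² + 0.15² + 0.79² + 0.14² = 0.0900 + 0.0225 + 0.6241 + 0.0196 = 0.7562
Uniqueness u² = 1 − h² = 1 − 0.7562 = 0.2438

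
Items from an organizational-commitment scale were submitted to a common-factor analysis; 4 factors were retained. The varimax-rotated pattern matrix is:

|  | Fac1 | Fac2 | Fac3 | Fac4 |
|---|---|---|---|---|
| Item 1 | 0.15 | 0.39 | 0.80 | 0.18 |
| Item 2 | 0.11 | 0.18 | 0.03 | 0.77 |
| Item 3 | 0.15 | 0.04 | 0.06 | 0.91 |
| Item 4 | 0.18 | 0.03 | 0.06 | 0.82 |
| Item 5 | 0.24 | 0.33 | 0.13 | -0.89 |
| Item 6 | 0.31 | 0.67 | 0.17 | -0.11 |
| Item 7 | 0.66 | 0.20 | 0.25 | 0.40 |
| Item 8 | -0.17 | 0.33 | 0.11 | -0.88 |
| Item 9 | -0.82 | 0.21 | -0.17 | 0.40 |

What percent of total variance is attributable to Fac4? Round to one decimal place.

SS loadings for Fac4 = 0.18² + 0.77² + 0.91² + 0.82² + (-0.89)² + (-0.11)² + 0.40² + (-0.88)² + 0.40² = 4.0244
With 9 standardized items, total variance = 9. Proportion = 4.0244/9 = 0.4472 → 44.72%.

44.7%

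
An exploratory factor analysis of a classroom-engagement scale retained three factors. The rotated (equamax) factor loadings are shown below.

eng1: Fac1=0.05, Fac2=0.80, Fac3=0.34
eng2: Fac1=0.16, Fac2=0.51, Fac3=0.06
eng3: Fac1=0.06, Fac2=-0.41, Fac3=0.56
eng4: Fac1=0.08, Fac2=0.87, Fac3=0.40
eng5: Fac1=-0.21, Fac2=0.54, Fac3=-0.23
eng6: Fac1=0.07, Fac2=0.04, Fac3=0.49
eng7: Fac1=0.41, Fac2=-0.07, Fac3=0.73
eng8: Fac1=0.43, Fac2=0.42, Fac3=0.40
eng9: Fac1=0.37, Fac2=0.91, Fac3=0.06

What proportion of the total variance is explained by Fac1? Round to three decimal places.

0.064

SS loadings for Fac1 = 0.05² + 0.16² + 0.06² + 0.08² + (-0.21)² + 0.07² + 0.41² + 0.43² + 0.37² = 0.5770
Proportion of variance = 0.5770 / 9 = 0.0641.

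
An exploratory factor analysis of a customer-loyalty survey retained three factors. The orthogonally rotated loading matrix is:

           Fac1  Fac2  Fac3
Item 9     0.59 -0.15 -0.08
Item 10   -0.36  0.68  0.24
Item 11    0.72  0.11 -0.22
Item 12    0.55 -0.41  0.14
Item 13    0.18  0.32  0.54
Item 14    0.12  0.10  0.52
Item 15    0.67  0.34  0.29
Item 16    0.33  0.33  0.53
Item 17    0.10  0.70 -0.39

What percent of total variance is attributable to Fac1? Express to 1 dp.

SS loadings for Fac1 = 0.59² + (-0.36)² + 0.72² + 0.55² + 0.18² + 0.12² + 0.67² + 0.33² + 0.10² = 1.9132
With 9 standardized items, total variance = 9. Proportion = 1.9132/9 = 0.2126 → 21.26%.

21.3%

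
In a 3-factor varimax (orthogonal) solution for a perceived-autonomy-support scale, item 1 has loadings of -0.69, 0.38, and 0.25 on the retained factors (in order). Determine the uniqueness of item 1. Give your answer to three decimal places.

h² = (-0.69)² + 0.38² + 0.25² = 0.4761 + 0.1444 + 0.0625 = 0.6830
Uniqueness u² = 1 − h² = 1 − 0.6830 = 0.3170

0.317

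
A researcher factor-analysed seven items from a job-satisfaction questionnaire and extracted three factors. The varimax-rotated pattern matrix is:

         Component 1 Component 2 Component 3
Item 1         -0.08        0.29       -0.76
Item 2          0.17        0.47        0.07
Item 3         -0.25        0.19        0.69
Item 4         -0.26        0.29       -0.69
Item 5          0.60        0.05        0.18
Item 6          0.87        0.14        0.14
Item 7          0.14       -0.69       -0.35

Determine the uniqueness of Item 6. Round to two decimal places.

0.20

h² = 0.87² + 0.14² + 0.14² = 0.7569 + 0.0196 + 0.0196 = 0.7961
Uniqueness u² = 1 − h² = 1 − 0.7961 = 0.2039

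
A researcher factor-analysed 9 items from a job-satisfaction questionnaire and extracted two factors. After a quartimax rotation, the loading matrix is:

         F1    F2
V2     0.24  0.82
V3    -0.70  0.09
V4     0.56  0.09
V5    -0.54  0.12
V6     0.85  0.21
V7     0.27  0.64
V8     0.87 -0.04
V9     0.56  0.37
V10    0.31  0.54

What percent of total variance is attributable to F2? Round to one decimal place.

17.6%

SS loadings for F2 = 0.82² + 0.09² + 0.09² + 0.12² + 0.21² + 0.64² + (-0.04)² + 0.37² + 0.54² = 1.5868
With 9 standardized items, total variance = 9. Proportion = 1.5868/9 = 0.1763 → 17.63%.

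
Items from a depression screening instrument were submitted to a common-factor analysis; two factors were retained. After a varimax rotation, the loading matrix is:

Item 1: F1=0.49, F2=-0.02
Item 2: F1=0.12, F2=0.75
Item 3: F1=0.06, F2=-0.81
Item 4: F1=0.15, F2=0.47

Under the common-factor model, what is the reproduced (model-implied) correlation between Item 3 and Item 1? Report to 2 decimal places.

0.05

r̂ = Σ λ_i·λ_j across factors = (0.06)(0.49) + (-0.81)(-0.02)
  = +0.0294 +0.0162 = 0.0456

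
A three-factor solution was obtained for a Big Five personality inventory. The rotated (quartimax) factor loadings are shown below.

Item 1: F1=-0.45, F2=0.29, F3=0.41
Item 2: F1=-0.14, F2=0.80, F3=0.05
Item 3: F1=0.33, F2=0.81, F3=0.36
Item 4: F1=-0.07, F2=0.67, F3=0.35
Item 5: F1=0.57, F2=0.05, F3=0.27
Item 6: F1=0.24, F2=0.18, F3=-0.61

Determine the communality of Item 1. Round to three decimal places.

h² = (-0.45)² + 0.29² + 0.41² = 0.2025 + 0.0841 + 0.1681 = 0.4547

0.455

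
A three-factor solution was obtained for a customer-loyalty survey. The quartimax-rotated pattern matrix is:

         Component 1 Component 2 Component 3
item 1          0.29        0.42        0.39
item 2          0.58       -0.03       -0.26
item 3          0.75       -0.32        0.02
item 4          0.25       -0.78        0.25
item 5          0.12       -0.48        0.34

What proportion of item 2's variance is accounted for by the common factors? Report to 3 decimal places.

h² = 0.58² + (-0.03)² + (-0.26)² = 0.3364 + 0.0009 + 0.0676 = 0.4049

0.405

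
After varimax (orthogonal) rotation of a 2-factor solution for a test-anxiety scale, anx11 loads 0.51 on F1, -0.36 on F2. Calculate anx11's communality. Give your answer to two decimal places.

h² = 0.51² + (-0.36)² = 0.2601 + 0.1296 = 0.3897

0.39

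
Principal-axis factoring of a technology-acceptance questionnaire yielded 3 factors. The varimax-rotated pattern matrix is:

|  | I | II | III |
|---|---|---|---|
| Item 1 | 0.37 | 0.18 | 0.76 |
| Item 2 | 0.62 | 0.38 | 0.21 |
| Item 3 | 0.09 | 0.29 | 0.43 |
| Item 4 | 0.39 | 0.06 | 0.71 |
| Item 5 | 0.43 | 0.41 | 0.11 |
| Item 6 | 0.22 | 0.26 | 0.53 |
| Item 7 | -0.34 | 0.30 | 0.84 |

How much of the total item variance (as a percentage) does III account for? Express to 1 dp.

33.0%

SS loadings for III = 0.76² + 0.21² + 0.43² + 0.71² + 0.11² + 0.53² + 0.84² = 2.3093
With 7 standardized items, total variance = 7. Proportion = 2.3093/7 = 0.3299 → 32.99%.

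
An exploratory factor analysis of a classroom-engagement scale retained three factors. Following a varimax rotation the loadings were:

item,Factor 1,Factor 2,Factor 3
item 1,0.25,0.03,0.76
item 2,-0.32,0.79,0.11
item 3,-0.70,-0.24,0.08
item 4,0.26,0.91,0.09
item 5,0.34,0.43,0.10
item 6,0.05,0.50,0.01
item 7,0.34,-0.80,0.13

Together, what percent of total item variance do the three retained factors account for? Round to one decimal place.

59.6%

SS loadings by factor: 0.9562, 2.5856, 0.6312; total = 4.1730.
Total variance with 7 standardized items is 7, so the solution explains 4.1730/7 = 0.5961 = 59.61%.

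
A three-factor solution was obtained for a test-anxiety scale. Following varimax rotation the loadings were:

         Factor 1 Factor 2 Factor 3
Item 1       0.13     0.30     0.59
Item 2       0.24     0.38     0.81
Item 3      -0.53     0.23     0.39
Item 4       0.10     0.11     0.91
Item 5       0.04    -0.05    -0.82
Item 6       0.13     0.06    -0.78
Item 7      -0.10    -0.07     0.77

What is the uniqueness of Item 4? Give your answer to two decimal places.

0.15

h² = 0.10² + 0.11² + 0.91² = 0.0100 + 0.0121 + 0.8281 = 0.8502
Uniqueness u² = 1 − h² = 1 − 0.8502 = 0.1498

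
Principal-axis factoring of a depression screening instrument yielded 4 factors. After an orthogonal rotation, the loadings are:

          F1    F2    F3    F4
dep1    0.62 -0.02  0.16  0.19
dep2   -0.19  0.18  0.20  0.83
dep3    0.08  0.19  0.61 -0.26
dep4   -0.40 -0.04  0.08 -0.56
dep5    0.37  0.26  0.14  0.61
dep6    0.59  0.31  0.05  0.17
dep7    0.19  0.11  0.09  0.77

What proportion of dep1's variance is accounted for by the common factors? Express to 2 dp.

h² = 0.62² + (-0.02)² + 0.16² + 0.19² = 0.3844 + 0.0004 + 0.0256 + 0.0361 = 0.4465

0.45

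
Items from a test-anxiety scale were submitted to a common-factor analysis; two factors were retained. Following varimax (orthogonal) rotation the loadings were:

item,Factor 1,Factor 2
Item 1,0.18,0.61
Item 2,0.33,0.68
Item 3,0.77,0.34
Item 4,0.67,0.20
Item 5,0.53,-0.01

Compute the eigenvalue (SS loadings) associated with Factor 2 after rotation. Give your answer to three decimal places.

0.990

SS loadings for Factor 2 = 0.61² + 0.68² + 0.34² + 0.20² + (-0.01)² = 0.3721 + 0.4624 + 0.1156 + 0.0400 + 0.0001 = 0.9902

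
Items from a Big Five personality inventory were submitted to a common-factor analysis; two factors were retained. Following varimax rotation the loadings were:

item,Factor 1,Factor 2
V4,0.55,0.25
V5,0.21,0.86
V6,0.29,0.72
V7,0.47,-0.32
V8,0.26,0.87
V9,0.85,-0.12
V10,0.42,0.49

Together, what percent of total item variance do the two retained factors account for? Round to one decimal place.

57.9%

Communalities: 0.3650, 0.7837, 0.6025, 0.3233, 0.8245, 0.7369, 0.4165; Σh² = 4.0524.
Total variance with 7 standardized items is 7, so the solution explains 4.0524/7 = 0.5789 = 57.89%.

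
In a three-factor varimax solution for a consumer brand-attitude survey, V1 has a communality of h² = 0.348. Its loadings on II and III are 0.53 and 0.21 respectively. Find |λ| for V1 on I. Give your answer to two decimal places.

0.15

Under orthogonal rotation h² = Σλ², so λ_I² = h² − (0.3250) = 0.348 − 0.3250 = 0.0230.
|λ| = √0.0230 = 0.1517.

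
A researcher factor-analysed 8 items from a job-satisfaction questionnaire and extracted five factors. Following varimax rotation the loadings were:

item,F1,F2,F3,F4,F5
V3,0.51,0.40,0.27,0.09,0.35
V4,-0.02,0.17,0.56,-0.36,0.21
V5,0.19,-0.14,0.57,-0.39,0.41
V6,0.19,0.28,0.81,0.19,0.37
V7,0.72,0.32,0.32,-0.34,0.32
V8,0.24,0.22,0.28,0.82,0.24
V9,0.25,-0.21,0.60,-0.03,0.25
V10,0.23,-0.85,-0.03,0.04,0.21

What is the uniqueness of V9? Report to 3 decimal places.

0.470

h² = 0.25² + (-0.21)² + 0.60² + (-0.03)² + 0.25² = 0.0625 + 0.0441 + 0.3600 + 0.0009 + 0.0625 = 0.5300
Uniqueness u² = 1 − h² = 1 − 0.5300 = 0.4700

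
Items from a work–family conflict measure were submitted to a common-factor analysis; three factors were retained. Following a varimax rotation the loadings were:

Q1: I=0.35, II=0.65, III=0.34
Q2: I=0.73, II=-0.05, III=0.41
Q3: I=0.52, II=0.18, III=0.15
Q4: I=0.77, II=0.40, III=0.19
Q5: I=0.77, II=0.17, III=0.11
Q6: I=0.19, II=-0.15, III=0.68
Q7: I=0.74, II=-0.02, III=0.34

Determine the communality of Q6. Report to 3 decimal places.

h² = 0.19² + (-0.15)² + 0.68² = 0.0361 + 0.0225 + 0.4624 = 0.5210

0.521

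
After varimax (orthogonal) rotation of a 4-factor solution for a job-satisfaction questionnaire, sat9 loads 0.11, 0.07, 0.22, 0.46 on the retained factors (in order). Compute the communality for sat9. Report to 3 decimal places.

0.277

h² = 0.11² + 0.07² + 0.22² + 0.46² = 0.0121 + 0.0049 + 0.0484 + 0.2116 = 0.2770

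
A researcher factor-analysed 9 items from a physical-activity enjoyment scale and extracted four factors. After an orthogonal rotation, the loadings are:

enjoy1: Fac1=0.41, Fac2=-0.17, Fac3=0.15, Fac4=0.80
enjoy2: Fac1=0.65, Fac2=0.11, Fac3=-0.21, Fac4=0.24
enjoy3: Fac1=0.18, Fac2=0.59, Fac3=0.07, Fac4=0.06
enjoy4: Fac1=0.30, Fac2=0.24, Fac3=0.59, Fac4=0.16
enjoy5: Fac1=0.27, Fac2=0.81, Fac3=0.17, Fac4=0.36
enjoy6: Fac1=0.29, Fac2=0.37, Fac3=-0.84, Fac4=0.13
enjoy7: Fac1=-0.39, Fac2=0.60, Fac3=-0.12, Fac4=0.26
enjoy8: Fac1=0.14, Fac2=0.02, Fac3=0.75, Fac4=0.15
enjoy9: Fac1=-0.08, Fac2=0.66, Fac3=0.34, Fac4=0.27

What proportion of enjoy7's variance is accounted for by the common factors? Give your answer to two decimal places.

0.59

h² = (-0.39)² + 0.60² + (-0.12)² + 0.26² = 0.1521 + 0.3600 + 0.0144 + 0.0676 = 0.5941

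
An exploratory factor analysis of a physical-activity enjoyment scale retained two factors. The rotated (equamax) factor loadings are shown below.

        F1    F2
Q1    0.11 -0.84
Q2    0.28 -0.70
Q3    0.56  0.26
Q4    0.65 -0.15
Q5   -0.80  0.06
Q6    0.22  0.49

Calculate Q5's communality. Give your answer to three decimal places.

h² = (-0.80)² + 0.06² = 0.6400 + 0.0036 = 0.6436

0.644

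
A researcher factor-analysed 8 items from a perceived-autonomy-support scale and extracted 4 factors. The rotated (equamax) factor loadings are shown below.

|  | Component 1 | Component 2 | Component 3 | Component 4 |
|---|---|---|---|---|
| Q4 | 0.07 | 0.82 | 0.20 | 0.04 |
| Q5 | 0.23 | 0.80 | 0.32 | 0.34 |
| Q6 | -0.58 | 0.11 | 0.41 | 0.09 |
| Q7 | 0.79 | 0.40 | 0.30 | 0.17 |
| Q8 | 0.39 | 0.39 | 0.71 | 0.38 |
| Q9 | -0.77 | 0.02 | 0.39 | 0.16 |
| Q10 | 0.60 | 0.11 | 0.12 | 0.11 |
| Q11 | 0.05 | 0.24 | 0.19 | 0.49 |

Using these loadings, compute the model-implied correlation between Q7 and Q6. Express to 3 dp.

r̂ = Σ λ_i·λ_j across factors = (0.79)(-0.58) + (0.40)(0.11) + (0.30)(0.41) + (0.17)(0.09)
  = -0.4582 +0.0440 +0.1230 +0.0153 = -0.2759

-0.276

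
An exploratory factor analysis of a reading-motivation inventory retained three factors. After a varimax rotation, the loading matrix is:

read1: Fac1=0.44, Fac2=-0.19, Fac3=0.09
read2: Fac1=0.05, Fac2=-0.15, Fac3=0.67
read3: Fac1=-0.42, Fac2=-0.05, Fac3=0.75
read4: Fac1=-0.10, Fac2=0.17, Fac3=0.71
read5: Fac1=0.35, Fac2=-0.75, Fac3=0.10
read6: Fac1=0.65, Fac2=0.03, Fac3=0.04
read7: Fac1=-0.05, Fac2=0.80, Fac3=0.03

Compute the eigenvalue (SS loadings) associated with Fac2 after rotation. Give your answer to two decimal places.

SS loadings for Fac2 = (-0.19)² + (-0.15)² + (-0.05)² + 0.17² + (-0.75)² + 0.03² + 0.80² = 0.0361 + 0.0225 + 0.0025 + 0.0289 + 0.5625 + 0.0009 + 0.6400 = 1.2934

1.29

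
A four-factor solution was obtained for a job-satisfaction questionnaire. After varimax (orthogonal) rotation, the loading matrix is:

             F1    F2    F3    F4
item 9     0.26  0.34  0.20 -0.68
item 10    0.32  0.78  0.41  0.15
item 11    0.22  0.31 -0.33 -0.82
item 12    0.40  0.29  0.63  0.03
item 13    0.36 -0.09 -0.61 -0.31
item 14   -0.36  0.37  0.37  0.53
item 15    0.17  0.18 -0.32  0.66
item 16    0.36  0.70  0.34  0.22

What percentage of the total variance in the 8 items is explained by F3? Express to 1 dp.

18.0%

SS loadings for F3 = 0.20² + 0.41² + (-0.33)² + 0.63² + (-0.61)² + 0.37² + (-0.32)² + 0.34² = 1.4409
With 8 standardized items, total variance = 8. Proportion = 1.4409/8 = 0.1801 → 18.01%.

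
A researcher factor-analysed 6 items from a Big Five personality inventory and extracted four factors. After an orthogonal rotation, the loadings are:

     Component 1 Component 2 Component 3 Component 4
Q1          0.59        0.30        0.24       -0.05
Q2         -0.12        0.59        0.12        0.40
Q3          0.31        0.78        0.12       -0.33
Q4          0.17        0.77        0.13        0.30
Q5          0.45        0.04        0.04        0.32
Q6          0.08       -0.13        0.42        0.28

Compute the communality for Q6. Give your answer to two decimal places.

h² = 0.08² + (-0.13)² + 0.42² + 0.28² = 0.0064 + 0.0169 + 0.1764 + 0.0784 = 0.2781

0.28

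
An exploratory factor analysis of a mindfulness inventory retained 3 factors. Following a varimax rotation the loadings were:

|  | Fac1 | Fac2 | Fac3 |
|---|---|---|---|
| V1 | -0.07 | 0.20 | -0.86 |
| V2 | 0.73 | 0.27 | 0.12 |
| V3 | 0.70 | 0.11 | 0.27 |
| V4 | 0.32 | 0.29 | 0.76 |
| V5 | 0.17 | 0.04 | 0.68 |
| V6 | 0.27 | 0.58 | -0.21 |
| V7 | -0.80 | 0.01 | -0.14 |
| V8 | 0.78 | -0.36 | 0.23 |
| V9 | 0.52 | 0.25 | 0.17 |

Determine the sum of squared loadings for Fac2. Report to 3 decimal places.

0.739

SS loadings for Fac2 = 0.20² + 0.27² + 0.11² + 0.29² + 0.04² + 0.58² + 0.01² + (-0.36)² + 0.25² = 0.0400 + 0.0729 + 0.0121 + 0.0841 + 0.0016 + 0.3364 + 0.0001 + 0.1296 + 0.0625 = 0.7393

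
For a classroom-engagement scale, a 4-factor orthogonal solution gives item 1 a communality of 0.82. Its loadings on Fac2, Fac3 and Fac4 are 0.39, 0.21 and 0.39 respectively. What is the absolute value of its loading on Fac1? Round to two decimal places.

Under orthogonal rotation h² = Σλ², so λ_Fac1² = h² − (0.3483) = 0.82 − 0.3483 = 0.4717.
|λ| = √0.4717 = 0.6868.

0.69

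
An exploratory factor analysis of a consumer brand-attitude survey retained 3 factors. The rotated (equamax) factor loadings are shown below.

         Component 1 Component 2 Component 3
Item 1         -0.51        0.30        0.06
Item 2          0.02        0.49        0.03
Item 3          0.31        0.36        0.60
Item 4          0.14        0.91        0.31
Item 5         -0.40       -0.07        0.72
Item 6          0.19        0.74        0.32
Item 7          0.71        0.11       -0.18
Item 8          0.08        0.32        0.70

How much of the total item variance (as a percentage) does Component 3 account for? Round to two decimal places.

20.05%

SS loadings for Component 3 = 0.06² + 0.03² + 0.60² + 0.31² + 0.72² + 0.32² + (-0.18)² + 0.70² = 1.6038
With 8 standardized items, total variance = 8. Proportion = 1.6038/8 = 0.2005 → 20.05%.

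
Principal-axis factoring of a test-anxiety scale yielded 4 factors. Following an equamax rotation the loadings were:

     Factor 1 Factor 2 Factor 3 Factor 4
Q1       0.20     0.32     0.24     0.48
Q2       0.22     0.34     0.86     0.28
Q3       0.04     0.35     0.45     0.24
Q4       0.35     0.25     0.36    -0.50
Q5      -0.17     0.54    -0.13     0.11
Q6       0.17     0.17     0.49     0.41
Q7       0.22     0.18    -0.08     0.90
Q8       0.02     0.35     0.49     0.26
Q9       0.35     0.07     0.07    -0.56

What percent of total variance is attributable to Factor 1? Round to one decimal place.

SS loadings for Factor 1 = 0.20² + 0.22² + 0.04² + 0.35² + (-0.17)² + 0.17² + 0.22² + 0.02² + 0.35² = 0.4416
With 9 standardized items, total variance = 9. Proportion = 0.4416/9 = 0.0491 → 4.91%.

4.9%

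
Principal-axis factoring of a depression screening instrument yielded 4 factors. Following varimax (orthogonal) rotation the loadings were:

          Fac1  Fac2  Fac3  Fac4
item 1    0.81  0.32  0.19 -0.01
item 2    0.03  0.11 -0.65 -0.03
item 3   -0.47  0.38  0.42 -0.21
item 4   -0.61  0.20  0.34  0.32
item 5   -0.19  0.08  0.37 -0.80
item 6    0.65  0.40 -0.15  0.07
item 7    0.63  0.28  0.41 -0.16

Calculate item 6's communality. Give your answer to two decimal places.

0.61

h² = 0.65² + 0.40² + (-0.15)² + 0.07² = 0.4225 + 0.1600 + 0.0225 + 0.0049 = 0.6099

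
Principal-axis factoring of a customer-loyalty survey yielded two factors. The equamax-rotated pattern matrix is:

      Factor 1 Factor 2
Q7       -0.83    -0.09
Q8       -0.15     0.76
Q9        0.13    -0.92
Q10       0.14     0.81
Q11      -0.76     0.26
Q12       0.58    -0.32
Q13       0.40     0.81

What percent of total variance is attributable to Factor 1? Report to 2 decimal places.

SS loadings for Factor 1 = (-0.83)² + (-0.15)² + 0.13² + 0.14² + (-0.76)² + 0.58² + 0.40² = 1.8219
With 7 standardized items, total variance = 7. Proportion = 1.8219/7 = 0.2603 → 26.03%.

26.03%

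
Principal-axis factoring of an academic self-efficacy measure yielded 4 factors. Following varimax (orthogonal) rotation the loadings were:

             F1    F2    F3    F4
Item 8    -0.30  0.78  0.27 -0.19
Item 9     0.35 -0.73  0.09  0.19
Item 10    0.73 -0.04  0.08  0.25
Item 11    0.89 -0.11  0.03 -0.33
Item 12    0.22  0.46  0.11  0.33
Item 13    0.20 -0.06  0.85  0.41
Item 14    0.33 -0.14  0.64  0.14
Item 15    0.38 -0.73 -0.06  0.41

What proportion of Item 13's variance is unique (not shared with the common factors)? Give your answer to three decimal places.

0.066

h² = 0.20² + (-0.06)² + 0.85² + 0.41² = 0.0400 + 0.0036 + 0.7225 + 0.1681 = 0.9342
Uniqueness u² = 1 − h² = 1 − 0.9342 = 0.0658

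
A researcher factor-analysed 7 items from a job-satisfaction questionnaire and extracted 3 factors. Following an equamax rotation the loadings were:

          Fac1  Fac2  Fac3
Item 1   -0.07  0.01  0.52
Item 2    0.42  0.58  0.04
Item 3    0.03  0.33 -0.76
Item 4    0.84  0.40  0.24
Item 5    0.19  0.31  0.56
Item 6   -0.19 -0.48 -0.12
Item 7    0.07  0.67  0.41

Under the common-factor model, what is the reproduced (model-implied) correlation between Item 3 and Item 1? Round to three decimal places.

-0.394

r̂ = Σ λ_i·λ_j across factors = (0.03)(-0.07) + (0.33)(0.01) + (-0.76)(0.52)
  = -0.0021 +0.0033 -0.3952 = -0.3940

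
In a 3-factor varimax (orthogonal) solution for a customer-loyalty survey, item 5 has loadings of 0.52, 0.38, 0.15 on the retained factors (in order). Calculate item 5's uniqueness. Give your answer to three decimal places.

h² = 0.52² + 0.38² + 0.15² = 0.2704 + 0.1444 + 0.0225 = 0.4373
Uniqueness u² = 1 − h² = 1 − 0.4373 = 0.5627

0.563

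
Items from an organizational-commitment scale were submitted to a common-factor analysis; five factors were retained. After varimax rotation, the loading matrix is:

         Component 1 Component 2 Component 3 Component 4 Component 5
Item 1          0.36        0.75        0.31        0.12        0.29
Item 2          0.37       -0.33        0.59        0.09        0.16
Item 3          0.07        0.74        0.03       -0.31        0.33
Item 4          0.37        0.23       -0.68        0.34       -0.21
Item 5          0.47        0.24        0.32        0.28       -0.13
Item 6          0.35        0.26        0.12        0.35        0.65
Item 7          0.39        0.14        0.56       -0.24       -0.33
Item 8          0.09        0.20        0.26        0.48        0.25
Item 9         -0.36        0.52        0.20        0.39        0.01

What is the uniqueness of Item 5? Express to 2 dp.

h² = 0.47² + 0.24² + 0.32² + 0.28² + (-0.13)² = 0.2209 + 0.0576 + 0.1024 + 0.0784 + 0.0169 = 0.4762
Uniqueness u² = 1 − h² = 1 − 0.4762 = 0.5238

0.52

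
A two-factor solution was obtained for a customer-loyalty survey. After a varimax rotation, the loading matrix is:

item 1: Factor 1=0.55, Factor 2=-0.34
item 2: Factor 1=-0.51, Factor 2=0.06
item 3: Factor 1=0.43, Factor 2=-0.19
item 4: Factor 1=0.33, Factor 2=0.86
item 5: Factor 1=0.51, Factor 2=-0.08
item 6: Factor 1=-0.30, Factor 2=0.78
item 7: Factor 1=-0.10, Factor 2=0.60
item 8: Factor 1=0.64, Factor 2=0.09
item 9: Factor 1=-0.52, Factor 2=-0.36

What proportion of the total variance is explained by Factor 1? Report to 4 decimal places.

0.2107

SS loadings for Factor 1 = 0.55² + (-0.51)² + 0.43² + 0.33² + 0.51² + (-0.30)² + (-0.10)² + 0.64² + (-0.52)² = 1.8965
Proportion of variance = 1.8965 / 9 = 0.2107.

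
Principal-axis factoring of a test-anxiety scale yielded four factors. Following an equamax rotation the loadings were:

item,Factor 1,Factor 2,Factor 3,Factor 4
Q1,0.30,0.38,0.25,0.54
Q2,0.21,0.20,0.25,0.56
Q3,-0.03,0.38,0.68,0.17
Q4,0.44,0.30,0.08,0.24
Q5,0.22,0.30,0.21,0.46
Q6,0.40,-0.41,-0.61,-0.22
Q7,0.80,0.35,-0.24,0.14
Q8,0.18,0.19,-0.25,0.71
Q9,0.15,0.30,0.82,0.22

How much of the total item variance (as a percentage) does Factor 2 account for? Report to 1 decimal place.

SS loadings for Factor 2 = 0.38² + 0.20² + 0.38² + 0.30² + 0.30² + (-0.41)² + 0.35² + 0.19² + 0.30² = 0.9255
With 9 standardized items, total variance = 9. Proportion = 0.9255/9 = 0.1028 → 10.28%.

10.3%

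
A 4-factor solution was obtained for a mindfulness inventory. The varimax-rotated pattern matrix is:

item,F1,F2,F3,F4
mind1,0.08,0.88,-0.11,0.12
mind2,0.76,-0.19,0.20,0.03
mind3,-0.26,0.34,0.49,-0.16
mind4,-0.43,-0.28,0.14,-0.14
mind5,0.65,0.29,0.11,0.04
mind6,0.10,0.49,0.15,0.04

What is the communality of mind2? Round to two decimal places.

h² = 0.76² + (-0.19)² + 0.20² + 0.03² = 0.5776 + 0.0361 + 0.0400 + 0.0009 = 0.6546

0.65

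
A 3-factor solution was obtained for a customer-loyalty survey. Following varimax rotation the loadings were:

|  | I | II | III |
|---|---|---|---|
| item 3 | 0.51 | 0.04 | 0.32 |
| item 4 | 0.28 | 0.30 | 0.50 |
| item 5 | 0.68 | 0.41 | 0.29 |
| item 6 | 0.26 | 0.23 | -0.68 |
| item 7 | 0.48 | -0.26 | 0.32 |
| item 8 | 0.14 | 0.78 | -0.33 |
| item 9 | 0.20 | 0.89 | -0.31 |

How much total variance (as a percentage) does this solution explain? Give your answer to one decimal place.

59.2%

Communalities: 0.3641, 0.4184, 0.7146, 0.5829, 0.4004, 0.7369, 0.9282; Σh² = 4.1455.
Total variance with 7 standardized items is 7, so the solution explains 4.1455/7 = 0.5922 = 59.22%.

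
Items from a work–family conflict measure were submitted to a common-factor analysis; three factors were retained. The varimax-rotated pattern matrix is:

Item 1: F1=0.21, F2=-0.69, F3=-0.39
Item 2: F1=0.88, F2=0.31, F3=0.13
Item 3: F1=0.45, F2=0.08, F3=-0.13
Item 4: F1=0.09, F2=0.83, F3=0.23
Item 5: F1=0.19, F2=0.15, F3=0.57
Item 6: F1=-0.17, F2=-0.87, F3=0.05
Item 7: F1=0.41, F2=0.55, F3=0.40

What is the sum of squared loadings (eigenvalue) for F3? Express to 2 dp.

0.73

SS loadings for F3 = (-0.39)² + 0.13² + (-0.13)² + 0.23² + 0.57² + 0.05² + 0.40² = 0.1521 + 0.0169 + 0.0169 + 0.0529 + 0.3249 + 0.0025 + 0.1600 = 0.7262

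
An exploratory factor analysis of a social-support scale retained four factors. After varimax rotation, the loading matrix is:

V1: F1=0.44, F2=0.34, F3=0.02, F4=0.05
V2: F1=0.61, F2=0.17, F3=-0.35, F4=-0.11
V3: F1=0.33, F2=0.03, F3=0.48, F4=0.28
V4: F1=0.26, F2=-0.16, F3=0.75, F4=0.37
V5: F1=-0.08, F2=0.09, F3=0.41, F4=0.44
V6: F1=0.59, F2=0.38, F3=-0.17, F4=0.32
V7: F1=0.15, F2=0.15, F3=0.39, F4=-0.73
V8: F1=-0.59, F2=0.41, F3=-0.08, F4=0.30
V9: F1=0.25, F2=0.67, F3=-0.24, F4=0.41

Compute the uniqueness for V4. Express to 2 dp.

h² = 0.26² + (-0.16)² + 0.75² + 0.37² = 0.0676 + 0.0256 + 0.5625 + 0.1369 = 0.7926
Uniqueness u² = 1 − h² = 1 − 0.7926 = 0.2074

0.21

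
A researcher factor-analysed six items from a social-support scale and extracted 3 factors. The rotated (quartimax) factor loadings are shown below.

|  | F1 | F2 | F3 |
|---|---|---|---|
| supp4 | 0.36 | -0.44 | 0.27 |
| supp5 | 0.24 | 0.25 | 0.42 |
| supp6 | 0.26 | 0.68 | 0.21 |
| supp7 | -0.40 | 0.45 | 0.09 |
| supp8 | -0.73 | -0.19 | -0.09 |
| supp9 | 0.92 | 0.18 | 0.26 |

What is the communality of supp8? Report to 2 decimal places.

0.58

h² = (-0.73)² + (-0.19)² + (-0.09)² = 0.5329 + 0.0361 + 0.0081 = 0.5771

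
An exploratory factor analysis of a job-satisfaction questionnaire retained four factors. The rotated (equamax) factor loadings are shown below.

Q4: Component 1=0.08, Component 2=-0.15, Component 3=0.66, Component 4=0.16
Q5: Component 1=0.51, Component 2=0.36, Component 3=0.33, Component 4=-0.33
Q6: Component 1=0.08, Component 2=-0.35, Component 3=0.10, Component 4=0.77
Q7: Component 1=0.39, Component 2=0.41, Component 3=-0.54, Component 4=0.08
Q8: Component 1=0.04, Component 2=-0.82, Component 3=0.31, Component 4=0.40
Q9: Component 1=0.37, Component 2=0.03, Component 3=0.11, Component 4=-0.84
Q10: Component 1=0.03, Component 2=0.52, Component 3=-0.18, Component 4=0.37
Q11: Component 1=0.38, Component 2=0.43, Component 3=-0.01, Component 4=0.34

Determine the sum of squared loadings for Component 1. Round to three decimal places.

SS loadings for Component 1 = 0.08² + 0.51² + 0.08² + 0.39² + 0.04² + 0.37² + 0.03² + 0.38² = 0.0064 + 0.2601 + 0.0064 + 0.1521 + 0.0016 + 0.1369 + 0.0009 + 0.1444 = 0.7088

0.709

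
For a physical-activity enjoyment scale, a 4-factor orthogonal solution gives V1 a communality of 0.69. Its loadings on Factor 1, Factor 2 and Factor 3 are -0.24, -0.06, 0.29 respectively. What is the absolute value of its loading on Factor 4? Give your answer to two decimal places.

Under orthogonal rotation h² = Σλ², so λ_Factor 4² = h² − (0.1453) = 0.69 − 0.1453 = 0.5447.
|λ| = √0.5447 = 0.7380.

0.74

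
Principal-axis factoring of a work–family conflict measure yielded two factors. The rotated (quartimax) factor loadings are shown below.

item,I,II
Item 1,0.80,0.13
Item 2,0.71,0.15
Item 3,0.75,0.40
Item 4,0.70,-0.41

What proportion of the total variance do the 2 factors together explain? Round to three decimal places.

Communalities: 0.6569, 0.5266, 0.7225, 0.6581; Σh² = 2.5641.
Total variance with 4 standardized items is 4, so the solution explains 2.5641/4 = 0.6410.

0.641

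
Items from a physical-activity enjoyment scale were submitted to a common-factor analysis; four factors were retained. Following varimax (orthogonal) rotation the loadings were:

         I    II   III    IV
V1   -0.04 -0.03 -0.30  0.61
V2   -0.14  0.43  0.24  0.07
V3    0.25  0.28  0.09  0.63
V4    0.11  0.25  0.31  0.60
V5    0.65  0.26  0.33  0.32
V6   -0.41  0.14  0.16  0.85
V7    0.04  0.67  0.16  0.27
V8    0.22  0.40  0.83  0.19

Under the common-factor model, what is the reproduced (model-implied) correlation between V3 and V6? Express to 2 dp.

0.49

r̂ = Σ λ_i·λ_j across factors = (0.25)(-0.41) + (0.28)(0.14) + (0.09)(0.16) + (0.63)(0.85)
  = -0.1025 +0.0392 +0.0144 +0.5355 = 0.4866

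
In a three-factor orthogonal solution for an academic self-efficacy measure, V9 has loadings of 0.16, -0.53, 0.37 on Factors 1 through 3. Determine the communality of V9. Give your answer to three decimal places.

h² = 0.16² + (-0.53)² + 0.37² = 0.0256 + 0.2809 + 0.1369 = 0.4434

0.443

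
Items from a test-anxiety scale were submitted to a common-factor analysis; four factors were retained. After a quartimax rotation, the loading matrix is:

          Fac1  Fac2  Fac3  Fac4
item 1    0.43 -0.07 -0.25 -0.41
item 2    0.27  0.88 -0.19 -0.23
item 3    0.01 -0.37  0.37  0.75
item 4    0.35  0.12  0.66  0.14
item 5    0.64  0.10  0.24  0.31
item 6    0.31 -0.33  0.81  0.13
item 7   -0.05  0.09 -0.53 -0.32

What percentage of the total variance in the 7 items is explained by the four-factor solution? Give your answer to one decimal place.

SS loadings by factor: 0.8886, 1.0576, 1.6657, 1.0185; total = 4.6304.
Total variance with 7 standardized items is 7, so the solution explains 4.6304/7 = 0.6615 = 66.15%.

66.1%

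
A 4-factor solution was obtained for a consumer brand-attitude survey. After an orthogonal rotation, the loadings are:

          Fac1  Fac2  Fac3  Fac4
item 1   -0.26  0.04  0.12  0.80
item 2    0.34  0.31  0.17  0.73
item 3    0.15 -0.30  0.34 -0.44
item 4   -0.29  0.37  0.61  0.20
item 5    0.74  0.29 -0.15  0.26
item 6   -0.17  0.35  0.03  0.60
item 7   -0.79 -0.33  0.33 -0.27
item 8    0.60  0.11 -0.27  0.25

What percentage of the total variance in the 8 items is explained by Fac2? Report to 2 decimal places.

8.15%

SS loadings for Fac2 = 0.04² + 0.31² + (-0.30)² + 0.37² + 0.29² + 0.35² + (-0.33)² + 0.11² = 0.6522
With 8 standardized items, total variance = 8. Proportion = 0.6522/8 = 0.0815 → 8.15%.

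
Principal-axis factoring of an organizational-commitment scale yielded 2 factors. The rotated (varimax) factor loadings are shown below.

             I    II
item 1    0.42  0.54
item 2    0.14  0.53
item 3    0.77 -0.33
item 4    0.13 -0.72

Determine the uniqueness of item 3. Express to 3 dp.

h² = 0.77² + (-0.33)² = 0.5929 + 0.1089 = 0.7018
Uniqueness u² = 1 − h² = 1 − 0.7018 = 0.2982

0.298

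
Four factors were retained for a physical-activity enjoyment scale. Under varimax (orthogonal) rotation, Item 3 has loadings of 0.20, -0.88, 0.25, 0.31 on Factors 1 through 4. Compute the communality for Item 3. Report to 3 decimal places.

0.973

h² = 0.20² + (-0.88)² + 0.25² + 0.31² = 0.0400 + 0.7744 + 0.0625 + 0.0961 = 0.9730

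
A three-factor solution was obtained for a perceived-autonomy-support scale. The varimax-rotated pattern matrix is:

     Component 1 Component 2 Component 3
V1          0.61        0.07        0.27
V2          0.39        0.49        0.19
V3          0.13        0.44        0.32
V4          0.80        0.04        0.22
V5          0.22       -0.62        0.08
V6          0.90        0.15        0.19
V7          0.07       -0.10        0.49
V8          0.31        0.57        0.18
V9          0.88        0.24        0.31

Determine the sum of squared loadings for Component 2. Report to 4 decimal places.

SS loadings for Component 2 = 0.07² + 0.49² + 0.44² + 0.04² + (-0.62)² + 0.15² + (-0.10)² + 0.57² + 0.24² = 0.0049 + 0.2401 + 0.1936 + 0.0016 + 0.3844 + 0.0225 + 0.0100 + 0.3249 + 0.0576 = 1.2396

1.2396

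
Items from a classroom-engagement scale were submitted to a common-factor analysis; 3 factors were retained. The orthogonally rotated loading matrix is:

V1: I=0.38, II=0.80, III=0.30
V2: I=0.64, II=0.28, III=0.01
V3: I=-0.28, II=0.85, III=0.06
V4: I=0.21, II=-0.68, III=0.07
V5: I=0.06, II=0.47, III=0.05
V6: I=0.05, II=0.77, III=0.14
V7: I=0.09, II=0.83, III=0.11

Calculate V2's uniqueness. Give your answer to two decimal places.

0.51

h² = 0.64² + 0.28² + 0.01² = 0.4096 + 0.0784 + 0.0001 = 0.4881
Uniqueness u² = 1 − h² = 1 − 0.4881 = 0.5119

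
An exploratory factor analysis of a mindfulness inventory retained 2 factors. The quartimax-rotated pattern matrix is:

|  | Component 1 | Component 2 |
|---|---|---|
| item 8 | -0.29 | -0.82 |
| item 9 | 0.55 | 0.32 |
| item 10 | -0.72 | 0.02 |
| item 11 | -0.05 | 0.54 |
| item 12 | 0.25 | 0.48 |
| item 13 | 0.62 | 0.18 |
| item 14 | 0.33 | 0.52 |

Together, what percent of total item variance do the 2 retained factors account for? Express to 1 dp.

SS loadings by factor: 1.4633, 1.6000; total = 3.0633.
Total variance with 7 standardized items is 7, so the solution explains 3.0633/7 = 0.4376 = 43.76%.

43.8%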